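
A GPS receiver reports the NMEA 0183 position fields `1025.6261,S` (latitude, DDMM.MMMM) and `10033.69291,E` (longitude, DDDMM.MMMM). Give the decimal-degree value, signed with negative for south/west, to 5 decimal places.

-10.42710, 100.56155

Lat: degrees = first 2 digits = 10, minutes = 25.6261; 10 + 25.6261/60 = 10.427102
S → negative
Lon: degrees = first 3 digits = 100, minutes = 33.69291; 100 + 33.69291/60 = 100.561549
E → positive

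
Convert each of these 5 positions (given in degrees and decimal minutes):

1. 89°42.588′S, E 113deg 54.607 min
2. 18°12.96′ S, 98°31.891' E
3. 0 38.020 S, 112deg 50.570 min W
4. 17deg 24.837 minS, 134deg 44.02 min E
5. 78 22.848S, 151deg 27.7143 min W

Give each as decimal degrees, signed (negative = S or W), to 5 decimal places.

1. -89.70980, 113.91012
2. -18.21600, 98.53152
3. -0.63367, -112.84283
4. -17.41395, 134.73367
5. -78.38080, -151.46191

Point 1:
  Lat: 89 + 42.588/60 = 89.709800
  S ⇒ negate
  Longitude: 54.607′ = 0.910117°; total 113.910117
  E → positive
Point 2:
  Latitude: 18 + 12.96/60 = 18.216000
  S ⇒ negate
  Longitude: 31.891′ = 0.531517°; total 98.531517
  E → positive
Point 3:
  Lat: 38.02′ = 0.633667°; total 0.633667
  S → negative
  Longitude: 112 + 50.57/60 = 112.842833
  W ⇒ negate
Point 4:
  φ: 17 + 24.837/60 = 17.413950
  hemisphere S, so the sign is −
  Longitude: 44.02′ = 0.733667°; total 134.733667
  E → positive
Point 5:
  Lat: 78 + 22.848/60 = 78.380800
  S ⇒ negate
  Longitude: 151 + 27.7143/60 = 151.461905
  hemisphere W, so the sign is −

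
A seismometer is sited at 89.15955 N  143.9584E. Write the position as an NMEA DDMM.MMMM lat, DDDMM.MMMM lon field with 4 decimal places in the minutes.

Lat: 89° + 0.159550 × 60 = 89° 9.573000′
λ: fractional part 0.958400 → 57.504000 minutes

8909.5730,N / 14357.5040,E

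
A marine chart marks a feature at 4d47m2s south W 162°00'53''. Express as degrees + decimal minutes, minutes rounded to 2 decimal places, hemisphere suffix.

Lat: 47 + 2/60 = 47.0333′
Longitude: 0 + 53/60 = 0.8833′

4° 47.03′ S, 162° 0.88′ W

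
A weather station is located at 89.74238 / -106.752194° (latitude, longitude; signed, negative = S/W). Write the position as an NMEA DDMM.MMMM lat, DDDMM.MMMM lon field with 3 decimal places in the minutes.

8944.543,N / 10645.132,W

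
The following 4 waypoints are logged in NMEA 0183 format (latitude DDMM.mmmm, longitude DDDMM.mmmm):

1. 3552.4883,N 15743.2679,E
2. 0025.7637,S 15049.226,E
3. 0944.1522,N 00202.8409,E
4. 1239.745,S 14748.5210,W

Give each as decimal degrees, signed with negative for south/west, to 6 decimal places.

1. 35.874805, 157.721132
2. -0.429395, 150.820433
3. 9.735870, 2.047348
4. -12.662417, -147.808683

Point 1:
  Lat: split at 2 digits → 35° and 52.4883′; 35 + 52.4883/60 = 35.8748050
  N → positive
  Lon: degrees = first 3 digits = 157, minutes = 43.2679; 157 + 43.2679/60 = 157.7211317
  E ⇒ keep positive
Point 2:
  Lat: split at 2 digits → 00° and 25.7637′; 0 + 25.7637/60 = 0.4293950
  S → negative
  Longitude: split at 3 digits → 150° and 49.226′; 150 + 49.226/60 = 150.8204333
  E → positive
Point 3:
  Lat: degrees = first 2 digits = 9, minutes = 44.1522; 9 + 44.1522/60 = 9.7358700
  N ⇒ keep positive
  Longitude: degrees = first 3 digits = 2, minutes = 2.8409; 2 + 2.8409/60 = 2.0473483
  E ⇒ keep positive
Point 4:
  Lat: degrees = first 2 digits = 12, minutes = 39.745; 12 + 39.745/60 = 12.6624167
  S → negative
  Longitude: degrees = first 3 digits = 147, minutes = 48.521; 147 + 48.521/60 = 147.8086833
  hemisphere W, so the sign is −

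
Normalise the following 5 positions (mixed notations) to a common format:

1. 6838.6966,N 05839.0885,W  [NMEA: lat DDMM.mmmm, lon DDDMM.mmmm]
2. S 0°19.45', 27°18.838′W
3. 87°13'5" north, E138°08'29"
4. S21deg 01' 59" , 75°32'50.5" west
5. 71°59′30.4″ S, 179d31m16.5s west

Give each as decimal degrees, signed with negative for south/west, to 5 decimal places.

1. 68.64494, -58.65148
2. -0.32417, -27.31397
3. 87.21806, 138.14139
4. -21.03306, -75.54736
5. -71.99178, -179.52125

Point 1:
  Lat: degrees = first 2 digits = 68, minutes = 38.6966; 68 + 38.6966/60 = 68.644943
  N → positive
  λ: degrees = first 3 digits = 58, minutes = 39.0885; 58 + 39.0885/60 = 58.651475
  W ⇒ negate
Point 2:
  Latitude: 19.45′ = 0.324167°; total 0.324167
  hemisphere S, so the sign is −
  Longitude: 27 + 18.838/60 = 27.313967
  hemisphere W, so the sign is −
Point 3:
  φ: 87° + 13/60 + 5/3600 = 87 + 0.216667 + 0.001389 = 87.218056
  N ⇒ keep positive
  Longitude: 138° + 8/60 + 29/3600 = 138 + 0.133333 + 0.008056 = 138.141389
  E → positive
Point 4:
  φ: 21 + 1/60 + 59/3600 = 21.033056
  hemisphere S, so the sign is −
  λ: 32′ + 50.5″ = 32.84167′; 75 + 32.84167/60 = 75.547361
  W → negative
Point 5:
  Lat: 71° + 59/60 + 30.4/3600 = 71 + 0.983333 + 0.008444 = 71.991778
  S → negative
  λ: 179 + 31/60 + 16.5/3600 = 179.521250
  W ⇒ negate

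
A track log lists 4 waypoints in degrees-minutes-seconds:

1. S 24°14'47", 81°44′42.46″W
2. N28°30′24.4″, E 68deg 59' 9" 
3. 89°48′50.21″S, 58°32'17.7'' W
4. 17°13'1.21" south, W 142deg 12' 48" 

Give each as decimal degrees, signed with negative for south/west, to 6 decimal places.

Point 1:
  φ: 24° + 14/60 + 47/3600 = 24 + 0.233333 + 0.013056 = 24.2463889
  S ⇒ negate
  Longitude: 81° + 44/60 + 42.46/3600 = 81 + 0.733333 + 0.011794 = 81.7451278
  W ⇒ negate
Point 2:
  φ: 30′ + 24.4″ = 30.40667′; 28 + 30.40667/60 = 28.5067778
  N ⇒ keep positive
  Longitude: 68 + 59/60 + 9/3600 = 68.9858333
  E → positive
Point 3:
  φ: 89 + 48/60 + 50.21/3600 = 89.8139472
  S ⇒ negate
  Lon: 58° + 32/60 + 17.7/3600 = 58 + 0.533333 + 0.004917 = 58.5382500
  W → negative
Point 4:
  Lat: 17 + 13/60 + 1.21/3600 = 17.2170028
  hemisphere S, so the sign is −
  λ: 142 + 12/60 + 48/3600 = 142.2133333
  hemisphere W, so the sign is −

1. -24.246389, -81.745128
2. 28.506778, 68.985833
3. -89.813947, -58.538250
4. -17.217003, -142.213333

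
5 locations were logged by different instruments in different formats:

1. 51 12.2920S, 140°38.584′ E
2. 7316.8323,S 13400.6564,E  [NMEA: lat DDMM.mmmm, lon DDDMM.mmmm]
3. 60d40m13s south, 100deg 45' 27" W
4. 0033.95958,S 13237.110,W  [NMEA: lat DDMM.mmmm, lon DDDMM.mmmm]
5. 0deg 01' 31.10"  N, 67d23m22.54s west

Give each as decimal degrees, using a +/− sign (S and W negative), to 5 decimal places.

1. -51.20487, 140.64307
2. -73.28054, 134.01094
3. -60.67028, -100.75750
4. -0.56599, -132.61850
5. 0.02531, -67.38959

Point 1:
  φ: 12.292′ = 0.204867°; total 51.204867
  S ⇒ negate
  Longitude: 38.584′ = 0.643067°; total 140.643067
  E → positive
Point 2:
  Latitude: degrees = first 2 digits = 73, minutes = 16.8323; 73 + 16.8323/60 = 73.280538
  S ⇒ negate
  Longitude: degrees = first 3 digits = 134, minutes = 0.6564; 134 + 0.6564/60 = 134.010940
  E → positive
Point 3:
  Latitude: 40′ + 13″ = 40.21667′; 60 + 40.21667/60 = 60.670278
  S → negative
  λ: 100 + 45/60 + 27/3600 = 100.757500
  hemisphere W, so the sign is −
Point 4:
  φ: split at 2 digits → 00° and 33.95958′; 0 + 33.95958/60 = 0.565993
  S ⇒ negate
  Longitude: degrees = first 3 digits = 132, minutes = 37.11; 132 + 37.11/60 = 132.618500
  hemisphere W, so the sign is −
Point 5:
  Latitude: 0° + 1/60 + 31.1/3600 = 0 + 0.016667 + 0.008639 = 0.025306
  N ⇒ keep positive
  Lon: 67° + 23/60 + 22.54/3600 = 67 + 0.383333 + 0.006261 = 67.389594
  W ⇒ negate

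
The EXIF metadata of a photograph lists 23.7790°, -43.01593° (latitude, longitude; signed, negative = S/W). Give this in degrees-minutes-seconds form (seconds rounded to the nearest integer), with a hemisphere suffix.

Lat: whole degrees 23; 46.74000′ → 46′ and 44.40″
Longitude is negative → W; |value| = 43.015930
λ: 0.015930° → 0.95580′; 0.95580 × 60 = 57.35″

23°46′44″ N, 43°00′57″ W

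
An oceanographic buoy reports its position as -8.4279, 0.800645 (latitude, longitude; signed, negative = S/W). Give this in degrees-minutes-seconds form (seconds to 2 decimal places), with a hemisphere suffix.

8°25′40.44″ S, 0°48′2.32″ E

Latitude is negative → S; |value| = 8.427900
Lat: whole degrees 8; 25.67400′ → 25′ and 40.4400″
λ: 0.800645 × 60 = 48.03870′ → 48′, remainder × 60 = 2.3220″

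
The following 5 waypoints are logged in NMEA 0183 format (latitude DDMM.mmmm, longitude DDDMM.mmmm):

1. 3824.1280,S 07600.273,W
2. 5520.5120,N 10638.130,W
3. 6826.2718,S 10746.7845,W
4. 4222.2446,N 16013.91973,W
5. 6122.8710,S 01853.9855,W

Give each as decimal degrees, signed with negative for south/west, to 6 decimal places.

Point 1:
  φ: degrees = first 2 digits = 38, minutes = 24.128; 38 + 24.128/60 = 38.4021333
  S ⇒ negate
  Lon: split at 3 digits → 076° and 0.273′; 76 + 0.273/60 = 76.0045500
  W ⇒ negate
Point 2:
  Latitude: split at 2 digits → 55° and 20.512′; 55 + 20.512/60 = 55.3418667
  N → positive
  Longitude: degrees = first 3 digits = 106, minutes = 38.13; 106 + 38.13/60 = 106.6355000
  W → negative
Point 3:
  Latitude: split at 2 digits → 68° and 26.2718′; 68 + 26.2718/60 = 68.4378633
  S → negative
  Lon: degrees = first 3 digits = 107, minutes = 46.7845; 107 + 46.7845/60 = 107.7797417
  W ⇒ negate
Point 4:
  Lat: degrees = first 2 digits = 42, minutes = 22.2446; 42 + 22.2446/60 = 42.3707433
  N ⇒ keep positive
  Lon: degrees = first 3 digits = 160, minutes = 13.91973; 160 + 13.91973/60 = 160.2319955
  hemisphere W, so the sign is −
Point 5:
  Latitude: degrees = first 2 digits = 61, minutes = 22.871; 61 + 22.871/60 = 61.3811833
  S ⇒ negate
  Longitude: split at 3 digits → 018° and 53.9855′; 18 + 53.9855/60 = 18.8997583
  W → negative

1. -38.402133, -76.004550
2. 55.341867, -106.635500
3. -68.437863, -107.779742
4. 42.370743, -160.231996
5. -61.381183, -18.899758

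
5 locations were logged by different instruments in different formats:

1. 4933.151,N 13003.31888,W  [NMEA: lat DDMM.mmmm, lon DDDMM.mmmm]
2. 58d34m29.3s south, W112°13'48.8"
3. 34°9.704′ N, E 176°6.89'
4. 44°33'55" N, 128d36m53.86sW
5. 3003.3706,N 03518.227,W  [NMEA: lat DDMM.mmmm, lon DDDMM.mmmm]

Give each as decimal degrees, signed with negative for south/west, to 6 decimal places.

1. 49.552517, -130.055315
2. -58.574806, -112.230222
3. 34.161733, 176.114833
4. 44.565278, -128.614961
5. 30.056177, -35.303783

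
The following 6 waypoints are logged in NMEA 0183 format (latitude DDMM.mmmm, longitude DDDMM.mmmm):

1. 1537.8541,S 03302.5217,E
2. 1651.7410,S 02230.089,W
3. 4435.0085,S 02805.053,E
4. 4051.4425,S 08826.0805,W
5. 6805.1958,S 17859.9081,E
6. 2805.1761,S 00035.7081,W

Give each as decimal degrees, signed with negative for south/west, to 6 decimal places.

1. -15.630902, 33.042028
2. -16.862350, -22.501483
3. -44.583475, 28.084217
4. -40.857375, -88.434675
5. -68.086597, 178.998468
6. -28.086268, -0.595135

Point 1:
  φ: degrees = first 2 digits = 15, minutes = 37.8541; 15 + 37.8541/60 = 15.6309017
  hemisphere S, so the sign is −
  Lon: split at 3 digits → 033° and 2.5217′; 33 + 2.5217/60 = 33.0420283
  E → positive
Point 2:
  Latitude: split at 2 digits → 16° and 51.741′; 16 + 51.741/60 = 16.8623500
  S ⇒ negate
  λ: degrees = first 3 digits = 22, minutes = 30.089; 22 + 30.089/60 = 22.5014833
  hemisphere W, so the sign is −
Point 3:
  Latitude: degrees = first 2 digits = 44, minutes = 35.0085; 44 + 35.0085/60 = 44.5834750
  S → negative
  Lon: degrees = first 3 digits = 28, minutes = 5.053; 28 + 5.053/60 = 28.0842167
  E → positive
Point 4:
  Lat: degrees = first 2 digits = 40, minutes = 51.4425; 40 + 51.4425/60 = 40.8573750
  S ⇒ negate
  Longitude: degrees = first 3 digits = 88, minutes = 26.0805; 88 + 26.0805/60 = 88.4346750
  W ⇒ negate
Point 5:
  Latitude: split at 2 digits → 68° and 5.1958′; 68 + 5.1958/60 = 68.0865967
  hemisphere S, so the sign is −
  λ: degrees = first 3 digits = 178, minutes = 59.9081; 178 + 59.9081/60 = 178.9984683
  E → positive
Point 6:
  φ: split at 2 digits → 28° and 5.1761′; 28 + 5.1761/60 = 28.0862683
  S ⇒ negate
  Longitude: degrees = first 3 digits = 0, minutes = 35.7081; 0 + 35.7081/60 = 0.5951350
  W → negative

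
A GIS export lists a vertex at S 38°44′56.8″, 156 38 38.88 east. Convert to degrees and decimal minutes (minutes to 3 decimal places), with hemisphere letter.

38° 44.947′ S, 156° 38.648′ E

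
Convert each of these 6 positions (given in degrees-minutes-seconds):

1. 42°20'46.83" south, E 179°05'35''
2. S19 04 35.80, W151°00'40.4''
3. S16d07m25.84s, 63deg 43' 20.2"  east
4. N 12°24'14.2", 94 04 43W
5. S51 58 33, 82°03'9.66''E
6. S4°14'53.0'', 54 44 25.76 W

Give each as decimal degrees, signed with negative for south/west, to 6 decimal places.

Point 1:
  φ: 42° + 20/60 + 46.83/3600 = 42 + 0.333333 + 0.013008 = 42.3463417
  S → negative
  Longitude: 5′ + 35″ = 5.58333′; 179 + 5.58333/60 = 179.0930556
  E ⇒ keep positive
Point 2:
  Lat: 19° + 4/60 + 35.8/3600 = 19 + 0.066667 + 0.009944 = 19.0766111
  S ⇒ negate
  Lon: 0′ + 40.4″ = 0.67333′; 151 + 0.67333/60 = 151.0112222
  W → negative
Point 3:
  Lat: 16 + 7/60 + 25.84/3600 = 16.1238444
  S → negative
  Longitude: 63° + 43/60 + 20.2/3600 = 63 + 0.716667 + 0.005611 = 63.7222778
  E ⇒ keep positive
Point 4:
  Lat: 24′ + 14.2″ = 24.23667′; 12 + 24.23667/60 = 12.4039444
  N ⇒ keep positive
  λ: 94° + 4/60 + 43/3600 = 94 + 0.066667 + 0.011944 = 94.0786111
  W ⇒ negate
Point 5:
  φ: 51° + 58/60 + 33/3600 = 51 + 0.966667 + 0.009167 = 51.9758333
  S → negative
  Longitude: 82 + 3/60 + 9.66/3600 = 82.0526833
  E ⇒ keep positive
Point 6:
  φ: 4° + 14/60 + 53/3600 = 4 + 0.233333 + 0.014722 = 4.2480556
  S → negative
  Longitude: 44′ + 25.76″ = 44.42933′; 54 + 44.42933/60 = 54.7404889
  W → negative

1. -42.346342, 179.093056
2. -19.076611, -151.011222
3. -16.123844, 63.722278
4. 12.403944, -94.078611
5. -51.975833, 82.052683
6. -4.248056, -54.740489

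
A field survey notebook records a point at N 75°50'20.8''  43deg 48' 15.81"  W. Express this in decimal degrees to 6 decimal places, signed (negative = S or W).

75.839111, -43.804392

Lat: 50′ + 20.8″ = 50.34667′; 75 + 50.34667/60 = 75.8391111
N ⇒ keep positive
Longitude: 43 + 48/60 + 15.81/3600 = 43.8043917
W → negative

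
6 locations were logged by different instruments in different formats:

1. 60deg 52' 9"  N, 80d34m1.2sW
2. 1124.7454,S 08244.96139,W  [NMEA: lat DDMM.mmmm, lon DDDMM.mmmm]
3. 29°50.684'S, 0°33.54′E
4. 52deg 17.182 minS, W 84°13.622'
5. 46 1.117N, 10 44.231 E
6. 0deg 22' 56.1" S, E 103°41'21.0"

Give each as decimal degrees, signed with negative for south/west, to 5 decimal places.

1. 60.86917, -80.56700
2. -11.41242, -82.74936
3. -29.84473, 0.55900
4. -52.28637, -84.22703
5. 46.01862, 10.73718
6. -0.38225, 103.68917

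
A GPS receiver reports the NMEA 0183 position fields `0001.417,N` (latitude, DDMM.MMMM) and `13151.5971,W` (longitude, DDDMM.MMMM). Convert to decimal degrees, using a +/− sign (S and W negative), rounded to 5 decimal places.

Lat: split at 2 digits → 00° and 1.417′; 0 + 1.417/60 = 0.023617
N → positive
λ: degrees = first 3 digits = 131, minutes = 51.5971; 131 + 51.5971/60 = 131.859952
W → negative

0.02362, -131.85995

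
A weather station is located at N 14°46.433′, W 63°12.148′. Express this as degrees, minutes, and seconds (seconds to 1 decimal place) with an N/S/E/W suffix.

14°46′26.0″ N, 63°12′8.9″ W

φ: fractional minutes 0.43300 × 60 = 25.980″
λ: 12.14800′ → 12′ and 0.14800 × 60 = 8.880″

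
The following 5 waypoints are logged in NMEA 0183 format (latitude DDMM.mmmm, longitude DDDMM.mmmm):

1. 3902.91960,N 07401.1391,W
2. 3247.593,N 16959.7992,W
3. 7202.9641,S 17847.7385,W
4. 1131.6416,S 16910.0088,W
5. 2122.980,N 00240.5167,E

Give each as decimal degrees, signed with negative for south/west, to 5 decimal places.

1. 39.04866, -74.01899
2. 32.79322, -169.99665
3. -72.04940, -178.79564
4. -11.52736, -169.16681
5. 21.38300, 2.67528

Point 1:
  Lat: degrees = first 2 digits = 39, minutes = 2.9196; 39 + 2.9196/60 = 39.048660
  N → positive
  λ: split at 3 digits → 074° and 1.1391′; 74 + 1.1391/60 = 74.018985
  hemisphere W, so the sign is −
Point 2:
  φ: split at 2 digits → 32° and 47.593′; 32 + 47.593/60 = 32.793217
  N ⇒ keep positive
  λ: split at 3 digits → 169° and 59.7992′; 169 + 59.7992/60 = 169.996653
  W ⇒ negate
Point 3:
  φ: degrees = first 2 digits = 72, minutes = 2.9641; 72 + 2.9641/60 = 72.049402
  hemisphere S, so the sign is −
  λ: degrees = first 3 digits = 178, minutes = 47.7385; 178 + 47.7385/60 = 178.795642
  hemisphere W, so the sign is −
Point 4:
  Latitude: split at 2 digits → 11° and 31.6416′; 11 + 31.6416/60 = 11.527360
  S → negative
  λ: split at 3 digits → 169° and 10.0088′; 169 + 10.0088/60 = 169.166813
  W → negative
Point 5:
  Lat: split at 2 digits → 21° and 22.98′; 21 + 22.98/60 = 21.383000
  N → positive
  Lon: split at 3 digits → 002° and 40.5167′; 2 + 40.5167/60 = 2.675278
  E → positive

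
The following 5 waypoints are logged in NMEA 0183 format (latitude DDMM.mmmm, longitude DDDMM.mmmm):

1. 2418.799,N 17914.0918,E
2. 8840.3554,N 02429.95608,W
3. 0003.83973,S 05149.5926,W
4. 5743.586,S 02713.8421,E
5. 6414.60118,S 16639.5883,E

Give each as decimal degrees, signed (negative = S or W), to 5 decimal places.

Point 1:
  Lat: degrees = first 2 digits = 24, minutes = 18.799; 24 + 18.799/60 = 24.313317
  N → positive
  λ: degrees = first 3 digits = 179, minutes = 14.0918; 179 + 14.0918/60 = 179.234863
  E ⇒ keep positive
Point 2:
  Lat: split at 2 digits → 88° and 40.3554′; 88 + 40.3554/60 = 88.672590
  N → positive
  Longitude: split at 3 digits → 024° and 29.95608′; 24 + 29.95608/60 = 24.499268
  W ⇒ negate
Point 3:
  Lat: split at 2 digits → 00° and 3.83973′; 0 + 3.83973/60 = 0.063996
  S ⇒ negate
  Lon: degrees = first 3 digits = 51, minutes = 49.5926; 51 + 49.5926/60 = 51.826543
  hemisphere W, so the sign is −
Point 4:
  φ: degrees = first 2 digits = 57, minutes = 43.586; 57 + 43.586/60 = 57.726433
  hemisphere S, so the sign is −
  Longitude: degrees = first 3 digits = 27, minutes = 13.8421; 27 + 13.8421/60 = 27.230702
  E ⇒ keep positive
Point 5:
  φ: split at 2 digits → 64° and 14.60118′; 64 + 14.60118/60 = 64.243353
  hemisphere S, so the sign is −
  Longitude: degrees = first 3 digits = 166, minutes = 39.5883; 166 + 39.5883/60 = 166.659805
  E ⇒ keep positive

1. 24.31332, 179.23486
2. 88.67259, -24.49927
3. -0.06400, -51.82654
4. -57.72643, 27.23070
5. -64.24335, 166.65981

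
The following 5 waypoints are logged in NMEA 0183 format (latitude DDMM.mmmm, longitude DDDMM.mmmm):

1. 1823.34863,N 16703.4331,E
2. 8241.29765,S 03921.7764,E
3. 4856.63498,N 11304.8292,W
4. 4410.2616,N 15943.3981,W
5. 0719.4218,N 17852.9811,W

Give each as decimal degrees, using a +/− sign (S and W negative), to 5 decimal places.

Point 1:
  Latitude: degrees = first 2 digits = 18, minutes = 23.34863; 18 + 23.34863/60 = 18.389144
  N → positive
  Lon: split at 3 digits → 167° and 3.4331′; 167 + 3.4331/60 = 167.057218
  E → positive
Point 2:
  Lat: degrees = first 2 digits = 82, minutes = 41.29765; 82 + 41.29765/60 = 82.688294
  hemisphere S, so the sign is −
  Longitude: degrees = first 3 digits = 39, minutes = 21.7764; 39 + 21.7764/60 = 39.362940
  E ⇒ keep positive
Point 3:
  Lat: split at 2 digits → 48° and 56.63498′; 48 + 56.63498/60 = 48.943916
  N ⇒ keep positive
  Longitude: degrees = first 3 digits = 113, minutes = 4.8292; 113 + 4.8292/60 = 113.080487
  hemisphere W, so the sign is −
Point 4:
  Latitude: degrees = first 2 digits = 44, minutes = 10.2616; 44 + 10.2616/60 = 44.171027
  N ⇒ keep positive
  λ: degrees = first 3 digits = 159, minutes = 43.3981; 159 + 43.3981/60 = 159.723302
  W ⇒ negate
Point 5:
  Latitude: degrees = first 2 digits = 7, minutes = 19.4218; 7 + 19.4218/60 = 7.323697
  N → positive
  λ: degrees = first 3 digits = 178, minutes = 52.9811; 178 + 52.9811/60 = 178.883018
  W ⇒ negate

1. 18.38914, 167.05722
2. -82.68829, 39.36294
3. 48.94392, -113.08049
4. 44.17103, -159.72330
5. 7.32370, -178.88302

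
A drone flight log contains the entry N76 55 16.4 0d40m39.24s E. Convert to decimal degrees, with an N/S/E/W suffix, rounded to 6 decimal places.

φ: 55′ + 16.4″ = 55.27333′; 76 + 55.27333/60 = 76.9212222
Longitude: 40′ + 39.24″ = 40.65400′; 0 + 40.65400/60 = 0.6775667

76.921222° N, 0.677567° E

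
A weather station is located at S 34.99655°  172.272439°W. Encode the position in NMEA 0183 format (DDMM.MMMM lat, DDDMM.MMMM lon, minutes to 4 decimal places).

Latitude: minutes = (34.996550 − 34) × 60 = 59.793000
Lon: minutes = (172.272439 − 172) × 60 = 16.346340

3459.7930,S / 17216.3463,W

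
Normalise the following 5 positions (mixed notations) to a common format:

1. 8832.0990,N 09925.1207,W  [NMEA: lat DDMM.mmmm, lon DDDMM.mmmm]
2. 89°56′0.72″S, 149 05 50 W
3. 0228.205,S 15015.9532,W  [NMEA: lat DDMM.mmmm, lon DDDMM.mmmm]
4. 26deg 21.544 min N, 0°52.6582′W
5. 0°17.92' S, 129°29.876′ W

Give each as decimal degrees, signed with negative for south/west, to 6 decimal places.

Point 1:
  Latitude: degrees = first 2 digits = 88, minutes = 32.099; 88 + 32.099/60 = 88.5349833
  N → positive
  Longitude: degrees = first 3 digits = 99, minutes = 25.1207; 99 + 25.1207/60 = 99.4186783
  W → negative
Point 2:
  φ: 89° + 56/60 + 0.72/3600 = 89 + 0.933333 + 0.000200 = 89.9335333
  S ⇒ negate
  Longitude: 5′ + 50″ = 5.83333′; 149 + 5.83333/60 = 149.0972222
  W → negative
Point 3:
  Lat: degrees = first 2 digits = 2, minutes = 28.205; 2 + 28.205/60 = 2.4700833
  S → negative
  λ: degrees = first 3 digits = 150, minutes = 15.9532; 150 + 15.9532/60 = 150.2658867
  W → negative
Point 4:
  Lat: 26 + 21.544/60 = 26.3590667
  N ⇒ keep positive
  Lon: 52.6582′ = 0.877637°; total 0.8776367
  W → negative
Point 5:
  Lat: 0 + 17.92/60 = 0.2986667
  hemisphere S, so the sign is −
  λ: 129 + 29.876/60 = 129.4979333
  W → negative

1. 88.534983, -99.418678
2. -89.933533, -149.097222
3. -2.470083, -150.265887
4. 26.359067, -0.877637
5. -0.298667, -129.497933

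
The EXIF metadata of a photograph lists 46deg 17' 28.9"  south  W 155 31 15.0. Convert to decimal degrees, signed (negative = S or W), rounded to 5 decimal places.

-46.29136, -155.52083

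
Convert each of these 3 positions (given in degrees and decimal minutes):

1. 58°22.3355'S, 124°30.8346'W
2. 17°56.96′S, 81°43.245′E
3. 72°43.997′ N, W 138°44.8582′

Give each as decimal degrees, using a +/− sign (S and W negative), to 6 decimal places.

Point 1:
  Lat: 58 + 22.3355/60 = 58.3722583
  hemisphere S, so the sign is −
  λ: 30.8346′ = 0.513910°; total 124.5139100
  W → negative
Point 2:
  φ: 17 + 56.96/60 = 17.9493333
  S → negative
  Lon: 81 + 43.245/60 = 81.7207500
  E ⇒ keep positive
Point 3:
  φ: 72 + 43.997/60 = 72.7332833
  N → positive
  Lon: 138 + 44.8582/60 = 138.7476367
  hemisphere W, so the sign is −

1. -58.372258, -124.513910
2. -17.949333, 81.720750
3. 72.733283, -138.747637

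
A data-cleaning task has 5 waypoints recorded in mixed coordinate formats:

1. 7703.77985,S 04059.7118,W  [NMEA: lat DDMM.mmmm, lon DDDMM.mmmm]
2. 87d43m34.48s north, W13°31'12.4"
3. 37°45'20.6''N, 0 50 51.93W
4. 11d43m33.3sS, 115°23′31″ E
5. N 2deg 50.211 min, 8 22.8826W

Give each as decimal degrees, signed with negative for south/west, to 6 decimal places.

1. -77.062998, -40.995197
2. 87.726244, -13.520111
3. 37.755722, -0.847758
4. -11.725917, 115.391944
5. 2.836850, -8.381377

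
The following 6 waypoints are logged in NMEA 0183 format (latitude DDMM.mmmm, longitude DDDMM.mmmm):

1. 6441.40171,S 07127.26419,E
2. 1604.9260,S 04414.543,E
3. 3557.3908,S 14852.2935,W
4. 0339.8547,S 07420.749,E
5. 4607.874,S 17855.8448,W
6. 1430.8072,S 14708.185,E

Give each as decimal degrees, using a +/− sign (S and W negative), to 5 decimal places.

Point 1:
  φ: split at 2 digits → 64° and 41.40171′; 64 + 41.40171/60 = 64.690029
  hemisphere S, so the sign is −
  λ: split at 3 digits → 071° and 27.26419′; 71 + 27.26419/60 = 71.454403
  E → positive
Point 2:
  Latitude: degrees = first 2 digits = 16, minutes = 4.926; 16 + 4.926/60 = 16.082100
  hemisphere S, so the sign is −
  Longitude: split at 3 digits → 044° and 14.543′; 44 + 14.543/60 = 44.242383
  E → positive
Point 3:
  Lat: split at 2 digits → 35° and 57.3908′; 35 + 57.3908/60 = 35.956513
  S → negative
  λ: split at 3 digits → 148° and 52.2935′; 148 + 52.2935/60 = 148.871558
  W → negative
Point 4:
  Latitude: degrees = first 2 digits = 3, minutes = 39.8547; 3 + 39.8547/60 = 3.664245
  S → negative
  λ: split at 3 digits → 074° and 20.749′; 74 + 20.749/60 = 74.345817
  E ⇒ keep positive
Point 5:
  Lat: degrees = first 2 digits = 46, minutes = 7.874; 46 + 7.874/60 = 46.131233
  S ⇒ negate
  Lon: degrees = first 3 digits = 178, minutes = 55.8448; 178 + 55.8448/60 = 178.930747
  hemisphere W, so the sign is −
Point 6:
  Lat: split at 2 digits → 14° and 30.8072′; 14 + 30.8072/60 = 14.513453
  hemisphere S, so the sign is −
  Lon: degrees = first 3 digits = 147, minutes = 8.185; 147 + 8.185/60 = 147.136417
  E → positive

1. -64.69003, 71.45440
2. -16.08210, 44.24238
3. -35.95651, -148.87156
4. -3.66425, 74.34582
5. -46.13123, -178.93075
6. -14.51345, 147.13642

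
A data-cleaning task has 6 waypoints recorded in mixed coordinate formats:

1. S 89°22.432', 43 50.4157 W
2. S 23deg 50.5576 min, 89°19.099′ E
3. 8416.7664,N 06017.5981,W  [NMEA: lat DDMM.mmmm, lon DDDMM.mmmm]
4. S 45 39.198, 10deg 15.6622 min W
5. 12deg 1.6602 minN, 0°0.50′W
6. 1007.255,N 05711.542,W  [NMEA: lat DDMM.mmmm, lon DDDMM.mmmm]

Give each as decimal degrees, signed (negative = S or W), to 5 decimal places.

1. -89.37387, -43.84026
2. -23.84263, 89.31832
3. 84.27944, -60.29330
4. -45.65330, -10.26104
5. 12.02767, -0.00833
6. 10.12092, -57.19237

Point 1:
  φ: 22.432′ = 0.373867°; total 89.373867
  S → negative
  Longitude: 50.4157′ = 0.840262°; total 43.840262
  W → negative
Point 2:
  φ: 23 + 50.5576/60 = 23.842627
  hemisphere S, so the sign is −
  Lon: 19.099′ = 0.318317°; total 89.318317
  E ⇒ keep positive
Point 3:
  Lat: split at 2 digits → 84° and 16.7664′; 84 + 16.7664/60 = 84.279440
  N → positive
  Lon: split at 3 digits → 060° and 17.5981′; 60 + 17.5981/60 = 60.293302
  W → negative
Point 4:
  Latitude: 45 + 39.198/60 = 45.653300
  S → negative
  Lon: 10 + 15.6622/60 = 10.261037
  hemisphere W, so the sign is −
Point 5:
  Latitude: 1.6602′ = 0.027670°; total 12.027670
  N ⇒ keep positive
  λ: 0 + 0.5/60 = 0.008333
  W → negative
Point 6:
  Latitude: degrees = first 2 digits = 10, minutes = 7.255; 10 + 7.255/60 = 10.120917
  N ⇒ keep positive
  λ: degrees = first 3 digits = 57, minutes = 11.542; 57 + 11.542/60 = 57.192367
  hemisphere W, so the sign is −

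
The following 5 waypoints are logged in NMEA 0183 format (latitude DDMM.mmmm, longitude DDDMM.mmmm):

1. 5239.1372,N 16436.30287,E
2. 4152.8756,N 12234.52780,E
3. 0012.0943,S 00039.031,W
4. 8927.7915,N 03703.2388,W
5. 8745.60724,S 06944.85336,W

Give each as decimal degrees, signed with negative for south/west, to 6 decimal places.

Point 1:
  Lat: degrees = first 2 digits = 52, minutes = 39.1372; 52 + 39.1372/60 = 52.6522867
  N → positive
  Lon: split at 3 digits → 164° and 36.30287′; 164 + 36.30287/60 = 164.6050478
  E → positive
Point 2:
  Latitude: degrees = first 2 digits = 41, minutes = 52.8756; 41 + 52.8756/60 = 41.8812600
  N ⇒ keep positive
  Longitude: split at 3 digits → 122° and 34.5278′; 122 + 34.5278/60 = 122.5754633
  E → positive
Point 3:
  φ: degrees = first 2 digits = 0, minutes = 12.0943; 0 + 12.0943/60 = 0.2015717
  S → negative
  Lon: split at 3 digits → 000° and 39.031′; 0 + 39.031/60 = 0.6505167
  W ⇒ negate
Point 4:
  Latitude: split at 2 digits → 89° and 27.7915′; 89 + 27.7915/60 = 89.4631917
  N ⇒ keep positive
  λ: split at 3 digits → 037° and 3.2388′; 37 + 3.2388/60 = 37.0539800
  W ⇒ negate
Point 5:
  φ: degrees = first 2 digits = 87, minutes = 45.60724; 87 + 45.60724/60 = 87.7601207
  S → negative
  λ: split at 3 digits → 069° and 44.85336′; 69 + 44.85336/60 = 69.7475560
  hemisphere W, so the sign is −

1. 52.652287, 164.605048
2. 41.881260, 122.575463
3. -0.201572, -0.650517
4. 89.463192, -37.053980
5. -87.760121, -69.747556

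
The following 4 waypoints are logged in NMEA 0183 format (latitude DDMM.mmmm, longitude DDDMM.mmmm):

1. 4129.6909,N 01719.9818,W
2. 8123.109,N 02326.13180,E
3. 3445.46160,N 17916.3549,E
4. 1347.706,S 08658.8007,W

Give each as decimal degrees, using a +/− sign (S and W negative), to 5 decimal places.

1. 41.49485, -17.33303
2. 81.38515, 23.43553
3. 34.75769, 179.27258
4. -13.79510, -86.98001

Point 1:
  Lat: degrees = first 2 digits = 41, minutes = 29.6909; 41 + 29.6909/60 = 41.494848
  N ⇒ keep positive
  λ: degrees = first 3 digits = 17, minutes = 19.9818; 17 + 19.9818/60 = 17.333030
  W → negative
Point 2:
  Latitude: split at 2 digits → 81° and 23.109′; 81 + 23.109/60 = 81.385150
  N → positive
  Lon: degrees = first 3 digits = 23, minutes = 26.1318; 23 + 26.1318/60 = 23.435530
  E → positive
Point 3:
  φ: split at 2 digits → 34° and 45.4616′; 34 + 45.4616/60 = 34.757693
  N ⇒ keep positive
  Lon: degrees = first 3 digits = 179, minutes = 16.3549; 179 + 16.3549/60 = 179.272582
  E ⇒ keep positive
Point 4:
  φ: degrees = first 2 digits = 13, minutes = 47.706; 13 + 47.706/60 = 13.795100
  S → negative
  λ: degrees = first 3 digits = 86, minutes = 58.8007; 86 + 58.8007/60 = 86.980012
  W ⇒ negate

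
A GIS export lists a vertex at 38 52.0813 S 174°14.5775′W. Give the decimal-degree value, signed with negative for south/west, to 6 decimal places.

-38.868022, -174.242958

φ: 38 + 52.0813/60 = 38.8680217
S → negative
Longitude: 14.5775′ = 0.242958°; total 174.2429583
W ⇒ negate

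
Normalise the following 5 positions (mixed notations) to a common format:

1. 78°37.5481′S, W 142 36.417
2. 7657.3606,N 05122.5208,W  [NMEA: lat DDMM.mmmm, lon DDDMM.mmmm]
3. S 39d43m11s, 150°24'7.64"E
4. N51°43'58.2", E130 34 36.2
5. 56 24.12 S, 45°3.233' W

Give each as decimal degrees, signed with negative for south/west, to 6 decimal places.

1. -78.625802, -142.606950
2. 76.956010, -51.375347
3. -39.719722, 150.402122
4. 51.732833, 130.576722
5. -56.402000, -45.053883

Point 1:
  Latitude: 78 + 37.5481/60 = 78.6258017
  S → negative
  λ: 142 + 36.417/60 = 142.6069500
  W → negative
Point 2:
  Lat: split at 2 digits → 76° and 57.3606′; 76 + 57.3606/60 = 76.9560100
  N ⇒ keep positive
  λ: degrees = first 3 digits = 51, minutes = 22.5208; 51 + 22.5208/60 = 51.3753467
  hemisphere W, so the sign is −
Point 3:
  Lat: 39° + 43/60 + 11/3600 = 39 + 0.716667 + 0.003056 = 39.7197222
  hemisphere S, so the sign is −
  λ: 150° + 24/60 + 7.64/3600 = 150 + 0.400000 + 0.002122 = 150.4021222
  E ⇒ keep positive
Point 4:
  φ: 51° + 43/60 + 58.2/3600 = 51 + 0.716667 + 0.016167 = 51.7328333
  N → positive
  Longitude: 130 + 34/60 + 36.2/3600 = 130.5767222
  E → positive
Point 5:
  φ: 56 + 24.12/60 = 56.4020000
  S ⇒ negate
  λ: 45 + 3.233/60 = 45.0538833
  hemisphere W, so the sign is −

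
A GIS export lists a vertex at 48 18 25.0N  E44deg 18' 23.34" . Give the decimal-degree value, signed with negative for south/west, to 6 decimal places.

Lat: 48 + 18/60 + 25/3600 = 48.3069444
N → positive
Lon: 44° + 18/60 + 23.34/3600 = 44 + 0.300000 + 0.006483 = 44.3064833
E ⇒ keep positive

48.306944, 44.306483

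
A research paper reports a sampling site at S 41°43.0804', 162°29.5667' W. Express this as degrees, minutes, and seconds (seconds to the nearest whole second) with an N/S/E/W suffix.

Lat: 43.08040′ → 43′ and 0.08040 × 60 = 4.82″
Lon: 29.56670′ → 29′ and 0.56670 × 60 = 34.00″

41°43′5″ S, 162°29′34″ W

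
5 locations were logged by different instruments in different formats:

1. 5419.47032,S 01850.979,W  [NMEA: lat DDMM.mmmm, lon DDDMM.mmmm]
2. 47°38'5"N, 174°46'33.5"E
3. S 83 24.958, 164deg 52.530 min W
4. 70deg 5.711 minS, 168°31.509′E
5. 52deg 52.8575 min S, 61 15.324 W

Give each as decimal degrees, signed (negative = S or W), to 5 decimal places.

1. -54.32451, -18.84965
2. 47.63472, 174.77597
3. -83.41597, -164.87550
4. -70.09518, 168.52515
5. -52.88096, -61.25540

Point 1:
  Latitude: degrees = first 2 digits = 54, minutes = 19.47032; 54 + 19.47032/60 = 54.324505
  S ⇒ negate
  λ: split at 3 digits → 018° and 50.979′; 18 + 50.979/60 = 18.849650
  W → negative
Point 2:
  Latitude: 47° + 38/60 + 5/3600 = 47 + 0.633333 + 0.001389 = 47.634722
  N → positive
  λ: 174 + 46/60 + 33.5/3600 = 174.775972
  E ⇒ keep positive
Point 3:
  Latitude: 24.958′ = 0.415967°; total 83.415967
  S ⇒ negate
  λ: 164 + 52.53/60 = 164.875500
  W ⇒ negate
Point 4:
  Lat: 70 + 5.711/60 = 70.095183
  S ⇒ negate
  λ: 31.509′ = 0.525150°; total 168.525150
  E ⇒ keep positive
Point 5:
  Lat: 52.8575′ = 0.880958°; total 52.880958
  hemisphere S, so the sign is −
  λ: 15.324′ = 0.255400°; total 61.255400
  W → negative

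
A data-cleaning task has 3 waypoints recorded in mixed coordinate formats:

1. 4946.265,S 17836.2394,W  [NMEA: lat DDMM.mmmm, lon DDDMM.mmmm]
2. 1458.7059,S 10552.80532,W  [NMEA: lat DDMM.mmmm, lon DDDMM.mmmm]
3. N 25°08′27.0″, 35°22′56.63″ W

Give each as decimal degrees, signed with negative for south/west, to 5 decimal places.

Point 1:
  φ: degrees = first 2 digits = 49, minutes = 46.265; 49 + 46.265/60 = 49.771083
  S → negative
  Longitude: split at 3 digits → 178° and 36.2394′; 178 + 36.2394/60 = 178.603990
  W ⇒ negate
Point 2:
  φ: split at 2 digits → 14° and 58.7059′; 14 + 58.7059/60 = 14.978432
  hemisphere S, so the sign is −
  Lon: degrees = first 3 digits = 105, minutes = 52.80532; 105 + 52.80532/60 = 105.880089
  W ⇒ negate
Point 3:
  Lat: 8′ + 27″ = 8.45000′; 25 + 8.45000/60 = 25.140833
  N ⇒ keep positive
  Longitude: 35 + 22/60 + 56.63/3600 = 35.382397
  W → negative

1. -49.77108, -178.60399
2. -14.97843, -105.88009
3. 25.14083, -35.38240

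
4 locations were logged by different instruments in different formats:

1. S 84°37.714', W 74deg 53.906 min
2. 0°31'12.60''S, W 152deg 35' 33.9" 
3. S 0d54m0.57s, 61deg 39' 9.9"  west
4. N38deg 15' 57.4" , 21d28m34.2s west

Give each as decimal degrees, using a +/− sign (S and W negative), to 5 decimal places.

Point 1:
  Latitude: 37.714′ = 0.628567°; total 84.628567
  S → negative
  λ: 53.906′ = 0.898433°; total 74.898433
  W → negative
Point 2:
  φ: 0° + 31/60 + 12.6/3600 = 0 + 0.516667 + 0.003500 = 0.520167
  S ⇒ negate
  Longitude: 152° + 35/60 + 33.9/3600 = 152 + 0.583333 + 0.009417 = 152.592750
  W ⇒ negate
Point 3:
  Latitude: 0 + 54/60 + 0.57/3600 = 0.900158
  S → negative
  λ: 39′ + 9.9″ = 39.16500′; 61 + 39.16500/60 = 61.652750
  W → negative
Point 4:
  Lat: 15′ + 57.4″ = 15.95667′; 38 + 15.95667/60 = 38.265944
  N ⇒ keep positive
  λ: 28′ + 34.2″ = 28.57000′; 21 + 28.57000/60 = 21.476167
  W → negative

1. -84.62857, -74.89843
2. -0.52017, -152.59275
3. -0.90016, -61.65275
4. 38.26594, -21.47617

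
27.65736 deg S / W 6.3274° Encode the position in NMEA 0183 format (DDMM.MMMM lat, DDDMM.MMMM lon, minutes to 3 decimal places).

2739.442,S / 00619.644,W

Lat: 27° + 0.657360 × 60 = 27° 39.44160′
Lon: minutes = (6.327400 − 6) × 60 = 19.64400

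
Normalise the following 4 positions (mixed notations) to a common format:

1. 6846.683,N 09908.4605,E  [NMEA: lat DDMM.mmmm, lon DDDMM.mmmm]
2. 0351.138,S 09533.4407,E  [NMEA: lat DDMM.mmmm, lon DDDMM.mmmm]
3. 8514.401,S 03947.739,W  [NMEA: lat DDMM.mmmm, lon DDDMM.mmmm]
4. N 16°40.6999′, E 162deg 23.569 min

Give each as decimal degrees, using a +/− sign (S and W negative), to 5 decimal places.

1. 68.77805, 99.14101
2. -3.85230, 95.55735
3. -85.24002, -39.79565
4. 16.67833, 162.39282

Point 1:
  φ: split at 2 digits → 68° and 46.683′; 68 + 46.683/60 = 68.778050
  N ⇒ keep positive
  Lon: degrees = first 3 digits = 99, minutes = 8.4605; 99 + 8.4605/60 = 99.141008
  E ⇒ keep positive
Point 2:
  Latitude: degrees = first 2 digits = 3, minutes = 51.138; 3 + 51.138/60 = 3.852300
  S → negative
  λ: split at 3 digits → 095° and 33.4407′; 95 + 33.4407/60 = 95.557345
  E ⇒ keep positive
Point 3:
  φ: split at 2 digits → 85° and 14.401′; 85 + 14.401/60 = 85.240017
  S ⇒ negate
  Longitude: split at 3 digits → 039° and 47.739′; 39 + 47.739/60 = 39.795650
  hemisphere W, so the sign is −
Point 4:
  φ: 40.6999′ = 0.678332°; total 16.678332
  N ⇒ keep positive
  λ: 23.569′ = 0.392817°; total 162.392817
  E ⇒ keep positive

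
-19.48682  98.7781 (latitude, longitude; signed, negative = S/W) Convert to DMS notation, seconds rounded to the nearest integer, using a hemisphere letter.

19°29′13″ S, 98°46′41″ E

Latitude is negative → S; |value| = 19.486820
φ: 0.486820° → 29.20920′; 0.20920 × 60 = 12.55″
λ: 0.778100 × 60 = 46.68600′ → 46′, remainder × 60 = 41.16″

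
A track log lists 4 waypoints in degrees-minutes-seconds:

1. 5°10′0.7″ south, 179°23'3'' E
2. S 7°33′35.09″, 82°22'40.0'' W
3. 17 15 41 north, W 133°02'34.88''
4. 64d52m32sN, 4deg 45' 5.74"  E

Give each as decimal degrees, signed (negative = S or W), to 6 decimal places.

1. -5.166861, 179.384167
2. -7.559747, -82.377778
3. 17.261389, -133.043022
4. 64.875556, 4.751594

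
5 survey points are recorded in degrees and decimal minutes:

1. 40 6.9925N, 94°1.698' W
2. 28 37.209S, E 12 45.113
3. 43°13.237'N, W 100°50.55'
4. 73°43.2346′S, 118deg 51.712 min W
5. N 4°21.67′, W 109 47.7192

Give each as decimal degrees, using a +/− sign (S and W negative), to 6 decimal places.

1. 40.116542, -94.028300
2. -28.620150, 12.751883
3. 43.220617, -100.842500
4. -73.720577, -118.861867
5. 4.361167, -109.795320

Point 1:
  φ: 40 + 6.9925/60 = 40.1165417
  N → positive
  λ: 94 + 1.698/60 = 94.0283000
  W → negative
Point 2:
  Lat: 28 + 37.209/60 = 28.6201500
  S ⇒ negate
  Lon: 45.113′ = 0.751883°; total 12.7518833
  E → positive
Point 3:
  Lat: 43 + 13.237/60 = 43.2206167
  N ⇒ keep positive
  λ: 100 + 50.55/60 = 100.8425000
  W → negative
Point 4:
  Lat: 43.2346′ = 0.720577°; total 73.7205767
  S ⇒ negate
  Longitude: 51.712′ = 0.861867°; total 118.8618667
  hemisphere W, so the sign is −
Point 5:
  Latitude: 21.67′ = 0.361167°; total 4.3611667
  N → positive
  Longitude: 109 + 47.7192/60 = 109.7953200
  hemisphere W, so the sign is −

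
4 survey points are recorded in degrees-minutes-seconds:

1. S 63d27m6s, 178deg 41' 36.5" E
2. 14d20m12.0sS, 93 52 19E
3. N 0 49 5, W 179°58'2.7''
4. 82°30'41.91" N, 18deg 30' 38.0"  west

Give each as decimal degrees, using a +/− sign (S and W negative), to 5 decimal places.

1. -63.45167, 178.69347
2. -14.33667, 93.87194
3. 0.81806, -179.96742
4. 82.51164, -18.51056

Point 1:
  Latitude: 63° + 27/60 + 6/3600 = 63 + 0.450000 + 0.001667 = 63.451667
  hemisphere S, so the sign is −
  Lon: 178 + 41/60 + 36.5/3600 = 178.693472
  E → positive
Point 2:
  Latitude: 14 + 20/60 + 12/3600 = 14.336667
  S ⇒ negate
  λ: 52′ + 19″ = 52.31667′; 93 + 52.31667/60 = 93.871944
  E → positive
Point 3:
  Latitude: 0° + 49/60 + 5/3600 = 0 + 0.816667 + 0.001389 = 0.818056
  N ⇒ keep positive
  λ: 179 + 58/60 + 2.7/3600 = 179.967417
  W → negative
Point 4:
  Lat: 82° + 30/60 + 41.91/3600 = 82 + 0.500000 + 0.011642 = 82.511642
  N → positive
  λ: 30′ + 38″ = 30.63333′; 18 + 30.63333/60 = 18.510556
  W → negative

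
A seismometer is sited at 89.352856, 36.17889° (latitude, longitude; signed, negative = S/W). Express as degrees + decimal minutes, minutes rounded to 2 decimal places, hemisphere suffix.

89° 21.17′ N, 36° 10.73′ E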